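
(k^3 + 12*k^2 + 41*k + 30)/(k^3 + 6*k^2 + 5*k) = (k + 6)/k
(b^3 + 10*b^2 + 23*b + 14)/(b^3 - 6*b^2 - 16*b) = (b^2 + 8*b + 7)/(b*(b - 8))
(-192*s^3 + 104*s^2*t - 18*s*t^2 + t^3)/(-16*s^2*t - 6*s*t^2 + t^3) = (24*s^2 - 10*s*t + t^2)/(t*(2*s + t))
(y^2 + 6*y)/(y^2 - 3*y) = (y + 6)/(y - 3)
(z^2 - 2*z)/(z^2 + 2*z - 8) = z/(z + 4)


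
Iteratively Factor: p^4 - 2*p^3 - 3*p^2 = (p)*(p^3 - 2*p^2 - 3*p) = p^2*(p^2 - 2*p - 3) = p^2*(p - 3)*(p + 1)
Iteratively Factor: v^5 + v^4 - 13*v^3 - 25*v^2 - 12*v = (v - 4)*(v^4 + 5*v^3 + 7*v^2 + 3*v) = (v - 4)*(v + 1)*(v^3 + 4*v^2 + 3*v) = (v - 4)*(v + 1)*(v + 3)*(v^2 + v) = (v - 4)*(v + 1)^2*(v + 3)*(v)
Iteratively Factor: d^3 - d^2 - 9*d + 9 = (d - 3)*(d^2 + 2*d - 3) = (d - 3)*(d - 1)*(d + 3)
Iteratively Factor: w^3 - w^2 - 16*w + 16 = (w - 4)*(w^2 + 3*w - 4) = (w - 4)*(w - 1)*(w + 4)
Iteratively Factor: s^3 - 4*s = (s - 2)*(s^2 + 2*s) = s*(s - 2)*(s + 2)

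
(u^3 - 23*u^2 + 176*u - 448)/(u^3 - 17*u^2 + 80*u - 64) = (u - 7)/(u - 1)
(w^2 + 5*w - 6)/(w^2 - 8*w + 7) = (w + 6)/(w - 7)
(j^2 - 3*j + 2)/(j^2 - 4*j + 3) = (j - 2)/(j - 3)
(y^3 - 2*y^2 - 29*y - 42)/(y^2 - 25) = (y^3 - 2*y^2 - 29*y - 42)/(y^2 - 25)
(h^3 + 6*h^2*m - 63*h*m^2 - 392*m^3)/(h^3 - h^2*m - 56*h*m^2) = (h + 7*m)/h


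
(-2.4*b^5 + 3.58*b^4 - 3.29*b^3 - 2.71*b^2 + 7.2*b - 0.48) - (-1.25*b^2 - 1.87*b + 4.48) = -2.4*b^5 + 3.58*b^4 - 3.29*b^3 - 1.46*b^2 + 9.07*b - 4.96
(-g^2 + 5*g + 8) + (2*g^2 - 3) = g^2 + 5*g + 5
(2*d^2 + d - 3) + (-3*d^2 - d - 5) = -d^2 - 8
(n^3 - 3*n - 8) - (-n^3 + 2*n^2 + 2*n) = 2*n^3 - 2*n^2 - 5*n - 8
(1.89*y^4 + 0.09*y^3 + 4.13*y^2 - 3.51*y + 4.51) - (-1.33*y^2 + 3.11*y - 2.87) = 1.89*y^4 + 0.09*y^3 + 5.46*y^2 - 6.62*y + 7.38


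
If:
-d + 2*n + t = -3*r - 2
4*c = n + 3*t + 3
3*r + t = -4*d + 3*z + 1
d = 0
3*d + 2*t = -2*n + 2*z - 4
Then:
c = 3*z/2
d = 0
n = -3*z/2 - 3/2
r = z/6 + 1/2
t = 5*z/2 - 1/2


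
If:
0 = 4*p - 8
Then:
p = 2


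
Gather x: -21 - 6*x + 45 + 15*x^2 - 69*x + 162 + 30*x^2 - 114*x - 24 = 45*x^2 - 189*x + 162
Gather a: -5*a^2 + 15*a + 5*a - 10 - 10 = -5*a^2 + 20*a - 20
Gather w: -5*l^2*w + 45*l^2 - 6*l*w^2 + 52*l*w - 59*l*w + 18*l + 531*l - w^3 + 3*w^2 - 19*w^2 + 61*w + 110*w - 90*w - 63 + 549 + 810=45*l^2 + 549*l - w^3 + w^2*(-6*l - 16) + w*(-5*l^2 - 7*l + 81) + 1296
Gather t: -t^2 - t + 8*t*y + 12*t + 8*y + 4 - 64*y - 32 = -t^2 + t*(8*y + 11) - 56*y - 28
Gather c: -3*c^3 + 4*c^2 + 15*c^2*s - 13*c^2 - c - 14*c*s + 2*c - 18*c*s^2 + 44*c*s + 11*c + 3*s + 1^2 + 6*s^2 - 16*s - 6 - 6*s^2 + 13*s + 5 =-3*c^3 + c^2*(15*s - 9) + c*(-18*s^2 + 30*s + 12)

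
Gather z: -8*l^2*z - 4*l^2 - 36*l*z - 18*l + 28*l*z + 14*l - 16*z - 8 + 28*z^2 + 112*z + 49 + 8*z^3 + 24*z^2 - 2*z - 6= -4*l^2 - 4*l + 8*z^3 + 52*z^2 + z*(-8*l^2 - 8*l + 94) + 35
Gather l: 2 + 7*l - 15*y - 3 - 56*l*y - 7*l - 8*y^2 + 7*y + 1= -56*l*y - 8*y^2 - 8*y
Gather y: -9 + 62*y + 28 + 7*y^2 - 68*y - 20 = 7*y^2 - 6*y - 1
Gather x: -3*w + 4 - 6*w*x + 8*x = -3*w + x*(8 - 6*w) + 4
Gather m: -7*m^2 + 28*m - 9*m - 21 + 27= -7*m^2 + 19*m + 6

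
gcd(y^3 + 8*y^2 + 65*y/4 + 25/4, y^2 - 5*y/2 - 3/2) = y + 1/2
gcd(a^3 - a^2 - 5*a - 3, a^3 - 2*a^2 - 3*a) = a^2 - 2*a - 3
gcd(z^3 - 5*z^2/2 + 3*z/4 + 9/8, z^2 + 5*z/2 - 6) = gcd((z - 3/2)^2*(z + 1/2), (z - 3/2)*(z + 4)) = z - 3/2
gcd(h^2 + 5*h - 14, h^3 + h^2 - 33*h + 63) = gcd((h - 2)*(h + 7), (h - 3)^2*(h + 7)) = h + 7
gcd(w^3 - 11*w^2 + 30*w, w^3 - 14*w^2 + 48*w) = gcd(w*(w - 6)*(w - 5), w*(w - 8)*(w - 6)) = w^2 - 6*w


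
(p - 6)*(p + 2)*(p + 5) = p^3 + p^2 - 32*p - 60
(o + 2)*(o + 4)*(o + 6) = o^3 + 12*o^2 + 44*o + 48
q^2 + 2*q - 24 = (q - 4)*(q + 6)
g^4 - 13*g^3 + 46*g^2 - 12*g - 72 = (g - 6)^2*(g - 2)*(g + 1)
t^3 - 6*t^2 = t^2*(t - 6)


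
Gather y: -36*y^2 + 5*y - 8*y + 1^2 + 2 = -36*y^2 - 3*y + 3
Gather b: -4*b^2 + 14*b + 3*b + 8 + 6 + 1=-4*b^2 + 17*b + 15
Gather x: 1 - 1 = 0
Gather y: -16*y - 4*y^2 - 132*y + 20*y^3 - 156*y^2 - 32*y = 20*y^3 - 160*y^2 - 180*y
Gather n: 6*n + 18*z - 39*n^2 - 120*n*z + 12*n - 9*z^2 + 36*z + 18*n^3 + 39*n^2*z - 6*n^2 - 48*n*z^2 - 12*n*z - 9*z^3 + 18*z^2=18*n^3 + n^2*(39*z - 45) + n*(-48*z^2 - 132*z + 18) - 9*z^3 + 9*z^2 + 54*z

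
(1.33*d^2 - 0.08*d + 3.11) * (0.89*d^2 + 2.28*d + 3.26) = 1.1837*d^4 + 2.9612*d^3 + 6.9213*d^2 + 6.83*d + 10.1386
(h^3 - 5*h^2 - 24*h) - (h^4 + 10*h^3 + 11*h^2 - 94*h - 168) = -h^4 - 9*h^3 - 16*h^2 + 70*h + 168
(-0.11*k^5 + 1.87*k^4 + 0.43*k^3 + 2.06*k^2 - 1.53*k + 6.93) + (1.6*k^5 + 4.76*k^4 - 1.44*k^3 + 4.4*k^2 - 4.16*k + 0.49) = 1.49*k^5 + 6.63*k^4 - 1.01*k^3 + 6.46*k^2 - 5.69*k + 7.42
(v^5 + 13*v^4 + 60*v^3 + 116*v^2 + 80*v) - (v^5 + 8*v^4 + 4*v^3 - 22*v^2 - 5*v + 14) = 5*v^4 + 56*v^3 + 138*v^2 + 85*v - 14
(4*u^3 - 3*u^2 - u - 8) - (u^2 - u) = 4*u^3 - 4*u^2 - 8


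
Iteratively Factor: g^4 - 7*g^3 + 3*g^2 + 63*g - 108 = (g + 3)*(g^3 - 10*g^2 + 33*g - 36) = (g - 4)*(g + 3)*(g^2 - 6*g + 9) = (g - 4)*(g - 3)*(g + 3)*(g - 3)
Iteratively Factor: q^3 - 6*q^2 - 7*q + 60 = (q + 3)*(q^2 - 9*q + 20) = (q - 4)*(q + 3)*(q - 5)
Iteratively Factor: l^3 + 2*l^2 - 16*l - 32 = (l + 4)*(l^2 - 2*l - 8) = (l + 2)*(l + 4)*(l - 4)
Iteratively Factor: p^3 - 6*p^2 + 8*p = (p - 4)*(p^2 - 2*p) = p*(p - 4)*(p - 2)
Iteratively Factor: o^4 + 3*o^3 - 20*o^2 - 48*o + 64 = (o + 4)*(o^3 - o^2 - 16*o + 16) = (o - 1)*(o + 4)*(o^2 - 16) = (o - 4)*(o - 1)*(o + 4)*(o + 4)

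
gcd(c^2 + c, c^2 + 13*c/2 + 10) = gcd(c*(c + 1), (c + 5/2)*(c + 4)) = 1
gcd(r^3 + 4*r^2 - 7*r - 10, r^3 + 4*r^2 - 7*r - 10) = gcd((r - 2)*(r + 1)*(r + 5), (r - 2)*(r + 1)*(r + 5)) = r^3 + 4*r^2 - 7*r - 10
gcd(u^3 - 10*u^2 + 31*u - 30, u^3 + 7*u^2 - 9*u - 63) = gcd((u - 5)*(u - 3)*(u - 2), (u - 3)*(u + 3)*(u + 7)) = u - 3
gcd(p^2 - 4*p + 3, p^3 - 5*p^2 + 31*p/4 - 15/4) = p - 1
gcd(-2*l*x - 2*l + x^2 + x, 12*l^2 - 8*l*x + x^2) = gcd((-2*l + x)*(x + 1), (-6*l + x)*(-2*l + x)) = -2*l + x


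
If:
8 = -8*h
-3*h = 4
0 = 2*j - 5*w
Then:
No Solution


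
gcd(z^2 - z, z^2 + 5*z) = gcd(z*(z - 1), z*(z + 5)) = z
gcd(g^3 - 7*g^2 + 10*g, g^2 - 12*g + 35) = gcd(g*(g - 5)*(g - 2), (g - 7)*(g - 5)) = g - 5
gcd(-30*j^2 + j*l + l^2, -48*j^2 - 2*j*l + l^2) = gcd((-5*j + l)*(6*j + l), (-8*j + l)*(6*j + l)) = 6*j + l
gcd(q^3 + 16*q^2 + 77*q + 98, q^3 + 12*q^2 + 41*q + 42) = q^2 + 9*q + 14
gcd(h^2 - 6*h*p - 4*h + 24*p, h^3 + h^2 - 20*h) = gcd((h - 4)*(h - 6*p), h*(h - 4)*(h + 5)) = h - 4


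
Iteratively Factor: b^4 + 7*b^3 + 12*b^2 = (b)*(b^3 + 7*b^2 + 12*b) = b^2*(b^2 + 7*b + 12) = b^2*(b + 4)*(b + 3)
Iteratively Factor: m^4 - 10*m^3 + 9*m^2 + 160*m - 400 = (m - 5)*(m^3 - 5*m^2 - 16*m + 80) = (m - 5)*(m + 4)*(m^2 - 9*m + 20) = (m - 5)^2*(m + 4)*(m - 4)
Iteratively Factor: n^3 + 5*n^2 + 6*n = (n + 3)*(n^2 + 2*n) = n*(n + 3)*(n + 2)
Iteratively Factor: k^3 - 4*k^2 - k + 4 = (k - 1)*(k^2 - 3*k - 4) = (k - 1)*(k + 1)*(k - 4)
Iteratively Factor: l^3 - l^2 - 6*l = (l - 3)*(l^2 + 2*l) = (l - 3)*(l + 2)*(l)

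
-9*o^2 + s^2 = (-3*o + s)*(3*o + s)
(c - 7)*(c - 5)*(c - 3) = c^3 - 15*c^2 + 71*c - 105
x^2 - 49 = (x - 7)*(x + 7)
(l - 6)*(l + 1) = l^2 - 5*l - 6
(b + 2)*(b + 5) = b^2 + 7*b + 10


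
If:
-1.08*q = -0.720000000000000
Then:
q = 0.67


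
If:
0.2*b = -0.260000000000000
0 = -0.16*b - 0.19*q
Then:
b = -1.30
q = 1.09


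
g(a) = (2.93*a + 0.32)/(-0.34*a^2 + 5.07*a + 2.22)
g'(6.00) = 0.10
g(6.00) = 0.88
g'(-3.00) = 0.05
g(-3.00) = 0.53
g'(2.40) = 0.07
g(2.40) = 0.59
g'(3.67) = 0.07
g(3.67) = 0.68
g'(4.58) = 0.08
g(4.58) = 0.75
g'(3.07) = 0.07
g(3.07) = 0.64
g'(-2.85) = 0.05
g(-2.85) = 0.54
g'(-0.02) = 1.09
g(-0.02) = 0.12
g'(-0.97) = 0.62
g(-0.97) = 0.84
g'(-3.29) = 0.05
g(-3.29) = 0.51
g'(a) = (0.68*a - 5.07)*(2.93*a + 0.32)/(-0.34*a^2 + 5.07*a + 2.22)^2 + 2.93/(-0.34*a^2 + 5.07*a + 2.22)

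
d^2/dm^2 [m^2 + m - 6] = 2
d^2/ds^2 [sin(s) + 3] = -sin(s)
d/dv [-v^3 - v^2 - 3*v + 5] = -3*v^2 - 2*v - 3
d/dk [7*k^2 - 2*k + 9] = 14*k - 2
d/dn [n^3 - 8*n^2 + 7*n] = 3*n^2 - 16*n + 7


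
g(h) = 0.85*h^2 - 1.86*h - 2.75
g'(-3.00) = -6.96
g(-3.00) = 10.48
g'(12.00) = 18.54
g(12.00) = 97.33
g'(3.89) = 4.75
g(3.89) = 2.88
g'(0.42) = -1.15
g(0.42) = -3.38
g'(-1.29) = -4.05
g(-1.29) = 1.06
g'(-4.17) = -8.95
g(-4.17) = 19.79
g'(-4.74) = -9.92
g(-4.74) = 25.16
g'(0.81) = -0.48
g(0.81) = -3.70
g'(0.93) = -0.28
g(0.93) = -3.74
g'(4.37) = 5.57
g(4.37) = 5.35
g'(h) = 1.7*h - 1.86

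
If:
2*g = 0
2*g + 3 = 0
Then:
No Solution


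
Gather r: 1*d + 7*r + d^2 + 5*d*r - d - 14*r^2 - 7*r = d^2 + 5*d*r - 14*r^2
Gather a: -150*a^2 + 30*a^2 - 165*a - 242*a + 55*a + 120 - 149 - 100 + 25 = -120*a^2 - 352*a - 104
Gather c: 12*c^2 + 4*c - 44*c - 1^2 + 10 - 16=12*c^2 - 40*c - 7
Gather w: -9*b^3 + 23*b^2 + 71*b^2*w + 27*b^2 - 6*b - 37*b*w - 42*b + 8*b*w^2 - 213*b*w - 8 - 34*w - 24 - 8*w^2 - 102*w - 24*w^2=-9*b^3 + 50*b^2 - 48*b + w^2*(8*b - 32) + w*(71*b^2 - 250*b - 136) - 32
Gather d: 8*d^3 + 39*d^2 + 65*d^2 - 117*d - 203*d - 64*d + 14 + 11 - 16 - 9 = 8*d^3 + 104*d^2 - 384*d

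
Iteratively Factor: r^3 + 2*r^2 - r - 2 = (r + 2)*(r^2 - 1) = (r - 1)*(r + 2)*(r + 1)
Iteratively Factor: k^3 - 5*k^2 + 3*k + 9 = (k - 3)*(k^2 - 2*k - 3) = (k - 3)^2*(k + 1)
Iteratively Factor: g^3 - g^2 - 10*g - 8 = (g + 1)*(g^2 - 2*g - 8) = (g + 1)*(g + 2)*(g - 4)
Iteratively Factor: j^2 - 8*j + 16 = (j - 4)*(j - 4)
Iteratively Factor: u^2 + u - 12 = (u - 3)*(u + 4)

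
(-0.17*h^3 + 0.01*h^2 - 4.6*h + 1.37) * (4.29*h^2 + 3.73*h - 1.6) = -0.7293*h^5 - 0.5912*h^4 - 19.4247*h^3 - 11.2967*h^2 + 12.4701*h - 2.192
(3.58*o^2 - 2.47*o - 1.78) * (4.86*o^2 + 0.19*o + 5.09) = 17.3988*o^4 - 11.324*o^3 + 9.1021*o^2 - 12.9105*o - 9.0602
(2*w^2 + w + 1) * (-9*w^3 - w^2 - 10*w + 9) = -18*w^5 - 11*w^4 - 30*w^3 + 7*w^2 - w + 9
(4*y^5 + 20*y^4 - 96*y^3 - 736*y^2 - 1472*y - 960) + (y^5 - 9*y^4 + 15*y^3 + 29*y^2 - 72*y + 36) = 5*y^5 + 11*y^4 - 81*y^3 - 707*y^2 - 1544*y - 924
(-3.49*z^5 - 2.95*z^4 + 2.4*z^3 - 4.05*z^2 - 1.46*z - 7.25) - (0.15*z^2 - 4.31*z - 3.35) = -3.49*z^5 - 2.95*z^4 + 2.4*z^3 - 4.2*z^2 + 2.85*z - 3.9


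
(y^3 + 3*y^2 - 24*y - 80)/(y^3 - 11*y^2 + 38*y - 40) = (y^2 + 8*y + 16)/(y^2 - 6*y + 8)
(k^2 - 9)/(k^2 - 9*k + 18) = (k + 3)/(k - 6)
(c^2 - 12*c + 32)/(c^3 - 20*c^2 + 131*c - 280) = (c - 4)/(c^2 - 12*c + 35)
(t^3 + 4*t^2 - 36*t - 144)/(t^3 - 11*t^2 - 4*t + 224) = (t^2 - 36)/(t^2 - 15*t + 56)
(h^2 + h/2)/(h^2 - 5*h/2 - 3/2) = h/(h - 3)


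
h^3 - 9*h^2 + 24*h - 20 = (h - 5)*(h - 2)^2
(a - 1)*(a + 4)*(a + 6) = a^3 + 9*a^2 + 14*a - 24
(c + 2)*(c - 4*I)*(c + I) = c^3 + 2*c^2 - 3*I*c^2 + 4*c - 6*I*c + 8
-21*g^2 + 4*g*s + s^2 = (-3*g + s)*(7*g + s)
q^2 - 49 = (q - 7)*(q + 7)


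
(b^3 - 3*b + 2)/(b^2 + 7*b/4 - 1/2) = 4*(b^2 - 2*b + 1)/(4*b - 1)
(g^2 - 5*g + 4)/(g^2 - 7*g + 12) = (g - 1)/(g - 3)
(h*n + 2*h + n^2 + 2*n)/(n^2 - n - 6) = (h + n)/(n - 3)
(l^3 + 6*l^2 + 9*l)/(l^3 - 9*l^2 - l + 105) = l*(l + 3)/(l^2 - 12*l + 35)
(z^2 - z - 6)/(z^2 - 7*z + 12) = (z + 2)/(z - 4)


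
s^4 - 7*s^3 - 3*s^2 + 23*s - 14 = (s - 7)*(s - 1)^2*(s + 2)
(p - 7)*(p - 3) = p^2 - 10*p + 21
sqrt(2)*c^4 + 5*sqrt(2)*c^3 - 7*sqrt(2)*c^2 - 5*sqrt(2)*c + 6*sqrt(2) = (c - 1)^2*(c + 6)*(sqrt(2)*c + sqrt(2))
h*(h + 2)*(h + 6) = h^3 + 8*h^2 + 12*h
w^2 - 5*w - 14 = (w - 7)*(w + 2)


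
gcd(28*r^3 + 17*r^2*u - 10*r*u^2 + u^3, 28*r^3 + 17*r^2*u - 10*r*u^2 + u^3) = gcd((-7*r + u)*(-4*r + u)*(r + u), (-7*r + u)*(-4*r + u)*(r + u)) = 28*r^3 + 17*r^2*u - 10*r*u^2 + u^3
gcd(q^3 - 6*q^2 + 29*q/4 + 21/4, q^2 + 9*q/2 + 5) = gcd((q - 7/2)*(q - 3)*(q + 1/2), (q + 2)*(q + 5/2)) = 1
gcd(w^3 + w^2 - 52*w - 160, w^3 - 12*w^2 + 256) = w^2 - 4*w - 32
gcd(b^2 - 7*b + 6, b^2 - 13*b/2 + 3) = b - 6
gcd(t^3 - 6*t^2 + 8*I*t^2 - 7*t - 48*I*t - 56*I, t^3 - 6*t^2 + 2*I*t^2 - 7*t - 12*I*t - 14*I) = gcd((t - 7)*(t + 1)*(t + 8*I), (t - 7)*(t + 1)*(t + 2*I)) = t^2 - 6*t - 7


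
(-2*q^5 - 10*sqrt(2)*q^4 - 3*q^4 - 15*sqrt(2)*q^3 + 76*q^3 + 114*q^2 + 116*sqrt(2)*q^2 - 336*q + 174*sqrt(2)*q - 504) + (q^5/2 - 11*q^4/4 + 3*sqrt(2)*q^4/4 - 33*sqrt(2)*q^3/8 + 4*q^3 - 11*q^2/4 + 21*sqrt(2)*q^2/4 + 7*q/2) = -3*q^5/2 - 37*sqrt(2)*q^4/4 - 23*q^4/4 - 153*sqrt(2)*q^3/8 + 80*q^3 + 445*q^2/4 + 485*sqrt(2)*q^2/4 - 665*q/2 + 174*sqrt(2)*q - 504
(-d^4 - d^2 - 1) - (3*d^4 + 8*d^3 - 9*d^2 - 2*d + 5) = -4*d^4 - 8*d^3 + 8*d^2 + 2*d - 6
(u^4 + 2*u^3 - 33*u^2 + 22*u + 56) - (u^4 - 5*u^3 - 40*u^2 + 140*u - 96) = 7*u^3 + 7*u^2 - 118*u + 152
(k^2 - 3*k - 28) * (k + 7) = k^3 + 4*k^2 - 49*k - 196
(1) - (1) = 0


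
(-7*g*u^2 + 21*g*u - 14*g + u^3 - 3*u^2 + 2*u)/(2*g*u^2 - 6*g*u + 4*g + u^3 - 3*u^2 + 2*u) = (-7*g + u)/(2*g + u)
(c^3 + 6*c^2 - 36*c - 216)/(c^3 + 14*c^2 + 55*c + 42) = (c^2 - 36)/(c^2 + 8*c + 7)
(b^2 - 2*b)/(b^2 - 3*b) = (b - 2)/(b - 3)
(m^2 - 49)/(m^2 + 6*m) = (m^2 - 49)/(m*(m + 6))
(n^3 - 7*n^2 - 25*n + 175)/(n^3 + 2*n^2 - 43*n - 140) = (n - 5)/(n + 4)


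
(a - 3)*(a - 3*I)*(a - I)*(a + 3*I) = a^4 - 3*a^3 - I*a^3 + 9*a^2 + 3*I*a^2 - 27*a - 9*I*a + 27*I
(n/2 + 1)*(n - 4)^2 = n^3/2 - 3*n^2 + 16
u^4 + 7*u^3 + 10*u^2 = u^2*(u + 2)*(u + 5)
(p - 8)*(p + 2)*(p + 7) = p^3 + p^2 - 58*p - 112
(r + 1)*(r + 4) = r^2 + 5*r + 4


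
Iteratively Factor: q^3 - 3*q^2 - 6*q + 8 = (q + 2)*(q^2 - 5*q + 4) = (q - 4)*(q + 2)*(q - 1)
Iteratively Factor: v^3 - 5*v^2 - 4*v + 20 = (v - 5)*(v^2 - 4) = (v - 5)*(v + 2)*(v - 2)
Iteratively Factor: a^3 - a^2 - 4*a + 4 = (a + 2)*(a^2 - 3*a + 2) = (a - 2)*(a + 2)*(a - 1)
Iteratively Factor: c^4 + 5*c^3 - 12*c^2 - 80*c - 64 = (c + 4)*(c^3 + c^2 - 16*c - 16) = (c + 1)*(c + 4)*(c^2 - 16) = (c + 1)*(c + 4)^2*(c - 4)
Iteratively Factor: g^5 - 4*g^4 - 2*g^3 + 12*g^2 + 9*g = (g - 3)*(g^4 - g^3 - 5*g^2 - 3*g) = (g - 3)*(g + 1)*(g^3 - 2*g^2 - 3*g) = (g - 3)*(g + 1)^2*(g^2 - 3*g) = (g - 3)^2*(g + 1)^2*(g)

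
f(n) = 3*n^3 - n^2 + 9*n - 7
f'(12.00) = 1281.00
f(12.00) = 5141.00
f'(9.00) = 720.00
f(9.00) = 2180.00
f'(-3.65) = 136.20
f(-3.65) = -199.05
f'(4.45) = 178.32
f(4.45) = 277.61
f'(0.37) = 9.49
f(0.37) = -3.65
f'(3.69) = 124.16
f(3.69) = 163.32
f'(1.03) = 16.49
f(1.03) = 4.49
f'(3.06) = 87.15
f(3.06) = 97.13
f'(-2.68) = 79.00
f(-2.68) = -96.05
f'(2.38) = 55.22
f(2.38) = 49.20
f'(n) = 9*n^2 - 2*n + 9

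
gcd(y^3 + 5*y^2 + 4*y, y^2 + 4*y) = y^2 + 4*y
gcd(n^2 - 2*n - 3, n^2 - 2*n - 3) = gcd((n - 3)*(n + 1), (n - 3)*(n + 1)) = n^2 - 2*n - 3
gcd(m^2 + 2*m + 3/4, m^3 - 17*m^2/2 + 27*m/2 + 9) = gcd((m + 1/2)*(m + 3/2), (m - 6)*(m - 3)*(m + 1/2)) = m + 1/2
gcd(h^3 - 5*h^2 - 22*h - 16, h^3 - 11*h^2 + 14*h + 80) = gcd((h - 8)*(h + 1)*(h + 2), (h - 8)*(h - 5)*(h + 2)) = h^2 - 6*h - 16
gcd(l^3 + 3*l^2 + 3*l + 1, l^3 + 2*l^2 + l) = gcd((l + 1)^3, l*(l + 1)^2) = l^2 + 2*l + 1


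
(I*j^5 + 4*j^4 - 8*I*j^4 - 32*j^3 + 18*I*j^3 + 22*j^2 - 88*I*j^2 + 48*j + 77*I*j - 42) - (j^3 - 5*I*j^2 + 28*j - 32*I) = I*j^5 + 4*j^4 - 8*I*j^4 - 33*j^3 + 18*I*j^3 + 22*j^2 - 83*I*j^2 + 20*j + 77*I*j - 42 + 32*I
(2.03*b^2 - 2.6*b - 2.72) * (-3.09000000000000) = -6.2727*b^2 + 8.034*b + 8.4048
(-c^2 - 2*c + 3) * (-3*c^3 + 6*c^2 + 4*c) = 3*c^5 - 25*c^3 + 10*c^2 + 12*c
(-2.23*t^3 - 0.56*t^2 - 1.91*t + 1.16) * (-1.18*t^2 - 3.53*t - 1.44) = 2.6314*t^5 + 8.5327*t^4 + 7.4418*t^3 + 6.1799*t^2 - 1.3444*t - 1.6704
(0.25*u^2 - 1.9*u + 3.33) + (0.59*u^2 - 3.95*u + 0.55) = 0.84*u^2 - 5.85*u + 3.88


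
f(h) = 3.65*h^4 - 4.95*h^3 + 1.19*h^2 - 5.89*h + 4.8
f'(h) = 14.6*h^3 - 14.85*h^2 + 2.38*h - 5.89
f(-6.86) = 9782.52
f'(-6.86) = -5434.35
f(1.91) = 11.98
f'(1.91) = 46.21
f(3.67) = 416.68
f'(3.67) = 524.52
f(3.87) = 531.65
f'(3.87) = 627.14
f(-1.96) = 112.05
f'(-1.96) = -177.53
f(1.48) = 0.15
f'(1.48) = 12.44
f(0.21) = 3.58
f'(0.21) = -5.91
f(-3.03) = 478.93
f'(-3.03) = -555.58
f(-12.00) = 84486.84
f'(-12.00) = -27401.65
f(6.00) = 3673.50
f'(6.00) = 2627.39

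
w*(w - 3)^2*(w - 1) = w^4 - 7*w^3 + 15*w^2 - 9*w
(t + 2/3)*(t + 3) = t^2 + 11*t/3 + 2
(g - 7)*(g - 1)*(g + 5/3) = g^3 - 19*g^2/3 - 19*g/3 + 35/3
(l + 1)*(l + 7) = l^2 + 8*l + 7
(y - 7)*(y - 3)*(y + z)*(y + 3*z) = y^4 + 4*y^3*z - 10*y^3 + 3*y^2*z^2 - 40*y^2*z + 21*y^2 - 30*y*z^2 + 84*y*z + 63*z^2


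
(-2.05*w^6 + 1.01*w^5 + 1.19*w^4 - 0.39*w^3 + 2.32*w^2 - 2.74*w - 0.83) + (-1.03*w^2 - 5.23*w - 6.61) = -2.05*w^6 + 1.01*w^5 + 1.19*w^4 - 0.39*w^3 + 1.29*w^2 - 7.97*w - 7.44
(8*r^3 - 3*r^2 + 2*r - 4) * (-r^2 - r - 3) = -8*r^5 - 5*r^4 - 23*r^3 + 11*r^2 - 2*r + 12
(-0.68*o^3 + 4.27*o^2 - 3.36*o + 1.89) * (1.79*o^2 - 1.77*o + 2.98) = -1.2172*o^5 + 8.8469*o^4 - 15.5987*o^3 + 22.0549*o^2 - 13.3581*o + 5.6322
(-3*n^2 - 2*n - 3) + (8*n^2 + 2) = 5*n^2 - 2*n - 1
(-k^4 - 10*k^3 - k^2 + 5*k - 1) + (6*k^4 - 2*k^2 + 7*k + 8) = 5*k^4 - 10*k^3 - 3*k^2 + 12*k + 7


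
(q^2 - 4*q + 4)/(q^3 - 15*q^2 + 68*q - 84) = (q - 2)/(q^2 - 13*q + 42)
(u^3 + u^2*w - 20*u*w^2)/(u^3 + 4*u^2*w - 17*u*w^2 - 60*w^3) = u/(u + 3*w)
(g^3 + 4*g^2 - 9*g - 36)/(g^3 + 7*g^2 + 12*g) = (g - 3)/g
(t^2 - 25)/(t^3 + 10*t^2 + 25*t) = (t - 5)/(t*(t + 5))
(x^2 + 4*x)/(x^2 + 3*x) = (x + 4)/(x + 3)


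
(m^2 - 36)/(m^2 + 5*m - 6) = (m - 6)/(m - 1)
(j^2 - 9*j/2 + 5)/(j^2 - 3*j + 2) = (j - 5/2)/(j - 1)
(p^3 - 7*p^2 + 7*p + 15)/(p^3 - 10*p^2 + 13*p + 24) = (p - 5)/(p - 8)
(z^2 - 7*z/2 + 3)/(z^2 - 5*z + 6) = (z - 3/2)/(z - 3)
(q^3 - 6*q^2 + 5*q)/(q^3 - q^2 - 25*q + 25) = q/(q + 5)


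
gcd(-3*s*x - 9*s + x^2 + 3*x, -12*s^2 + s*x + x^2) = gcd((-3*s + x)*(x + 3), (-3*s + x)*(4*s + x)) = -3*s + x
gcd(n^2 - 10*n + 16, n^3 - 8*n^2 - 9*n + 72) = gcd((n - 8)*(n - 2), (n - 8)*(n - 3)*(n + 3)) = n - 8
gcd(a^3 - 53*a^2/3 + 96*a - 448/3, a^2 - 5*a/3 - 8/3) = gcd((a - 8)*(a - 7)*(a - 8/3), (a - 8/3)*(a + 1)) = a - 8/3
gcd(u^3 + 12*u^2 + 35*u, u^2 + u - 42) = u + 7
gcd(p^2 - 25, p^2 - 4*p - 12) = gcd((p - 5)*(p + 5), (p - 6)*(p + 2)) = 1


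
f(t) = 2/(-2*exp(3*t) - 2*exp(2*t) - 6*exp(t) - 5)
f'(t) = 2*(6*exp(3*t) + 4*exp(2*t) + 6*exp(t))/(-2*exp(3*t) - 2*exp(2*t) - 6*exp(t) - 5)^2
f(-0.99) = -0.26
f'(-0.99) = 0.11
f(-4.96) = -0.40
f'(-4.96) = 0.00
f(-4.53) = -0.39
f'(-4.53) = 0.01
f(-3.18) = -0.38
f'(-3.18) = 0.02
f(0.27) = -0.10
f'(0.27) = 0.13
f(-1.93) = -0.34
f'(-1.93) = 0.06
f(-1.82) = -0.33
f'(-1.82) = 0.06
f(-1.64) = -0.32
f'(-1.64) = 0.07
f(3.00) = 0.00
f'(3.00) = 0.00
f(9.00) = 0.00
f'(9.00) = 0.00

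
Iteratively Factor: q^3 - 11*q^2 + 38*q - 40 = (q - 5)*(q^2 - 6*q + 8) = (q - 5)*(q - 2)*(q - 4)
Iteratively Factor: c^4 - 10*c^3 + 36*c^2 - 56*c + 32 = (c - 2)*(c^3 - 8*c^2 + 20*c - 16) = (c - 2)^2*(c^2 - 6*c + 8) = (c - 2)^3*(c - 4)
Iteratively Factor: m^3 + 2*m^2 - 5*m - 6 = (m - 2)*(m^2 + 4*m + 3) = (m - 2)*(m + 1)*(m + 3)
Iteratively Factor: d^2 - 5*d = (d)*(d - 5)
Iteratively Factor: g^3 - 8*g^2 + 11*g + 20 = (g - 5)*(g^2 - 3*g - 4) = (g - 5)*(g + 1)*(g - 4)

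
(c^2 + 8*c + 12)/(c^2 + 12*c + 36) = (c + 2)/(c + 6)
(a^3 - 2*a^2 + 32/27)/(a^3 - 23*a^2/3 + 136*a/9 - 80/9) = (a + 2/3)/(a - 5)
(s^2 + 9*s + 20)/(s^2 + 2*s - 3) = (s^2 + 9*s + 20)/(s^2 + 2*s - 3)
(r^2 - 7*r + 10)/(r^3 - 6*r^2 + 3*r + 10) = 1/(r + 1)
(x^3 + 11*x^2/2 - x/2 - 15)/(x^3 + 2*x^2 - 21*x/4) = 2*(x^2 + 7*x + 10)/(x*(2*x + 7))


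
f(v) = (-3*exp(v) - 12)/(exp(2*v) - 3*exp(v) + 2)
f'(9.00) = 0.00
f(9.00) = 0.00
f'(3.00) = 0.28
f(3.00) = -0.21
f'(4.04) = 0.07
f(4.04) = -0.06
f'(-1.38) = -5.26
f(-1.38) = -9.75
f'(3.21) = 0.20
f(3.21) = -0.16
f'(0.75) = 2758.24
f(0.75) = -140.42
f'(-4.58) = -0.11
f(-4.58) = -6.11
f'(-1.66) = -3.30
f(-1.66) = -8.58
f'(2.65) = 0.50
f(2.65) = -0.34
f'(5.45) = 0.01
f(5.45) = -0.01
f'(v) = (-3*exp(v) - 12)*(-2*exp(2*v) + 3*exp(v))/(exp(2*v) - 3*exp(v) + 2)^2 - 3*exp(v)/(exp(2*v) - 3*exp(v) + 2) = 3*((exp(v) + 4)*(2*exp(v) - 3) - exp(2*v) + 3*exp(v) - 2)*exp(v)/(exp(2*v) - 3*exp(v) + 2)^2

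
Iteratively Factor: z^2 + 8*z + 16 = (z + 4)*(z + 4)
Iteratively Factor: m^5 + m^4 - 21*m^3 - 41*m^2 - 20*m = (m + 1)*(m^4 - 21*m^2 - 20*m) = (m + 1)^2*(m^3 - m^2 - 20*m) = m*(m + 1)^2*(m^2 - m - 20) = m*(m - 5)*(m + 1)^2*(m + 4)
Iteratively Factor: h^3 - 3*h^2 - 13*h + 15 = (h - 5)*(h^2 + 2*h - 3) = (h - 5)*(h - 1)*(h + 3)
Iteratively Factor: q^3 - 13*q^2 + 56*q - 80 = (q - 4)*(q^2 - 9*q + 20) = (q - 5)*(q - 4)*(q - 4)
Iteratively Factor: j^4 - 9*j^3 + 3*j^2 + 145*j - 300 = (j - 5)*(j^3 - 4*j^2 - 17*j + 60) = (j - 5)^2*(j^2 + j - 12) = (j - 5)^2*(j - 3)*(j + 4)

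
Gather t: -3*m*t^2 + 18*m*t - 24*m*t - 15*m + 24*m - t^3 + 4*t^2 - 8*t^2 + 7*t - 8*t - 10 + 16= 9*m - t^3 + t^2*(-3*m - 4) + t*(-6*m - 1) + 6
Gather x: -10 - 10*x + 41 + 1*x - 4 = 27 - 9*x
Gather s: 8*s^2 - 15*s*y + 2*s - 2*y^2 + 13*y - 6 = 8*s^2 + s*(2 - 15*y) - 2*y^2 + 13*y - 6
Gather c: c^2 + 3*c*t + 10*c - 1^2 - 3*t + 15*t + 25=c^2 + c*(3*t + 10) + 12*t + 24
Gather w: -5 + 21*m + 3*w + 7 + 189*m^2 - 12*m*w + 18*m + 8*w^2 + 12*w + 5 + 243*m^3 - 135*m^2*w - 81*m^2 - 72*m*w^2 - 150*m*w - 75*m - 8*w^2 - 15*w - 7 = 243*m^3 + 108*m^2 - 72*m*w^2 - 36*m + w*(-135*m^2 - 162*m)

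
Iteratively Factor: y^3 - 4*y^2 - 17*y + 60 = (y - 3)*(y^2 - y - 20) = (y - 3)*(y + 4)*(y - 5)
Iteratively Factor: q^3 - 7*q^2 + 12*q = (q - 4)*(q^2 - 3*q) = (q - 4)*(q - 3)*(q)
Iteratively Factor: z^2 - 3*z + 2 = (z - 1)*(z - 2)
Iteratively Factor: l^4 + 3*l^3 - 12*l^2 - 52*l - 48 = (l + 2)*(l^3 + l^2 - 14*l - 24) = (l - 4)*(l + 2)*(l^2 + 5*l + 6) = (l - 4)*(l + 2)^2*(l + 3)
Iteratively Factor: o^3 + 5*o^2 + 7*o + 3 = (o + 3)*(o^2 + 2*o + 1) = (o + 1)*(o + 3)*(o + 1)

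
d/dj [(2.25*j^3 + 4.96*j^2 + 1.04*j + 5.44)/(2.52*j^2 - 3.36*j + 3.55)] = (5.67*j^4 - 15.12*j^3 + 4.6761*j^2 + 7.7984*j + 21.9704)/(6.3504*j^4 - 16.9344*j^3 + 29.1816*j^2 - 23.856*j + 12.6025)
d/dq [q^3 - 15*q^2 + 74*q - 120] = 3*q^2 - 30*q + 74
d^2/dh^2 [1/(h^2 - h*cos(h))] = (-h*(h - cos(h))*(h*cos(h) + 2*sin(h) + 2) + 2*(h*sin(h) + 2*h - cos(h))^2)/(h^3*(h - cos(h))^3)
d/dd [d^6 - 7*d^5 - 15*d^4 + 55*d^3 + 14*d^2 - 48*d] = 6*d^5 - 35*d^4 - 60*d^3 + 165*d^2 + 28*d - 48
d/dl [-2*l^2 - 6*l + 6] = -4*l - 6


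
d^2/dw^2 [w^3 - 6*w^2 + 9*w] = 6*w - 12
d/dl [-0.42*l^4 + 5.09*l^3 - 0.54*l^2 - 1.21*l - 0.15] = -1.68*l^3 + 15.27*l^2 - 1.08*l - 1.21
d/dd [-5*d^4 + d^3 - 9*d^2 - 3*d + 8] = -20*d^3 + 3*d^2 - 18*d - 3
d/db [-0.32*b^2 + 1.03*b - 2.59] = 1.03 - 0.64*b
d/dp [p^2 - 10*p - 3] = 2*p - 10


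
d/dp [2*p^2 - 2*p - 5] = 4*p - 2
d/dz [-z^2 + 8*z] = 8 - 2*z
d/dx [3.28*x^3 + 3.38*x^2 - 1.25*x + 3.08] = 9.84*x^2 + 6.76*x - 1.25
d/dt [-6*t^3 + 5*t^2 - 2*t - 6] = -18*t^2 + 10*t - 2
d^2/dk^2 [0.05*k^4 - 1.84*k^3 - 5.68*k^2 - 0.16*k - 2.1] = 0.6*k^2 - 11.04*k - 11.36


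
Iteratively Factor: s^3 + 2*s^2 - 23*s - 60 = (s - 5)*(s^2 + 7*s + 12) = (s - 5)*(s + 3)*(s + 4)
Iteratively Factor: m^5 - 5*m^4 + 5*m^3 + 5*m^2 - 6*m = (m)*(m^4 - 5*m^3 + 5*m^2 + 5*m - 6) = m*(m - 3)*(m^3 - 2*m^2 - m + 2) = m*(m - 3)*(m - 1)*(m^2 - m - 2) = m*(m - 3)*(m - 2)*(m - 1)*(m + 1)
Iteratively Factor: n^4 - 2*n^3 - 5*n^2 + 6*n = (n - 1)*(n^3 - n^2 - 6*n) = (n - 1)*(n + 2)*(n^2 - 3*n) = n*(n - 1)*(n + 2)*(n - 3)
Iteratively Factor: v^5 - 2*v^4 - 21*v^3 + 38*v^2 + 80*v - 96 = (v - 1)*(v^4 - v^3 - 22*v^2 + 16*v + 96) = (v - 1)*(v + 2)*(v^3 - 3*v^2 - 16*v + 48) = (v - 1)*(v + 2)*(v + 4)*(v^2 - 7*v + 12) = (v - 3)*(v - 1)*(v + 2)*(v + 4)*(v - 4)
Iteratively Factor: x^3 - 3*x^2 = (x - 3)*(x^2) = x*(x - 3)*(x)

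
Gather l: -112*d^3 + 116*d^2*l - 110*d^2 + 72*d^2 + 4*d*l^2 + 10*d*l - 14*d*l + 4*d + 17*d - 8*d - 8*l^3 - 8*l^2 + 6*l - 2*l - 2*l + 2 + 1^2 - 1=-112*d^3 - 38*d^2 + 13*d - 8*l^3 + l^2*(4*d - 8) + l*(116*d^2 - 4*d + 2) + 2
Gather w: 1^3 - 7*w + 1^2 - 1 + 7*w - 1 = 0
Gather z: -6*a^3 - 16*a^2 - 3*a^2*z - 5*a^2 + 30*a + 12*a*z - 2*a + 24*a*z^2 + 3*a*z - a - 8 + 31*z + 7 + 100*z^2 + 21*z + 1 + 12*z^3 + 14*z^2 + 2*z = -6*a^3 - 21*a^2 + 27*a + 12*z^3 + z^2*(24*a + 114) + z*(-3*a^2 + 15*a + 54)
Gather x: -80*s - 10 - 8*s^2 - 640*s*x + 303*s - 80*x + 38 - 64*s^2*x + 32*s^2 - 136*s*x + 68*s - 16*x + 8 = 24*s^2 + 291*s + x*(-64*s^2 - 776*s - 96) + 36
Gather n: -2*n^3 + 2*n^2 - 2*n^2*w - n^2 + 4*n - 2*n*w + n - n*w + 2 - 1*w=-2*n^3 + n^2*(1 - 2*w) + n*(5 - 3*w) - w + 2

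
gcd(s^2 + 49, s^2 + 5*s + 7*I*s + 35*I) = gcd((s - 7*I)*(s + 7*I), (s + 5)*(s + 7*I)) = s + 7*I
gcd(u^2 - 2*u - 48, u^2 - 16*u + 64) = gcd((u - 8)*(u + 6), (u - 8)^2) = u - 8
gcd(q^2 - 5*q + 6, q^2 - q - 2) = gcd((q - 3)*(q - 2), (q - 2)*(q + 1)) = q - 2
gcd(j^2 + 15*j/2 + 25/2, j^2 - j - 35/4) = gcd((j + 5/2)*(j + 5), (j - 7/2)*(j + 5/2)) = j + 5/2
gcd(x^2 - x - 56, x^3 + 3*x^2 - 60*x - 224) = x^2 - x - 56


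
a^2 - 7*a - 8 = (a - 8)*(a + 1)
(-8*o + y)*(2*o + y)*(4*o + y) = -64*o^3 - 40*o^2*y - 2*o*y^2 + y^3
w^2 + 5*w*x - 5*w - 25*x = (w - 5)*(w + 5*x)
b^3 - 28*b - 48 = (b - 6)*(b + 2)*(b + 4)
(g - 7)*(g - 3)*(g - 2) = g^3 - 12*g^2 + 41*g - 42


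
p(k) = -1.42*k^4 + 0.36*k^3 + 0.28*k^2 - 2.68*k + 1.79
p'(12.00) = -9655.48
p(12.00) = -28813.09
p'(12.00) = -9655.48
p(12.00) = -28813.09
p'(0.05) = -2.65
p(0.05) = 1.66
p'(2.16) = -53.67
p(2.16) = -29.97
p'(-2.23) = 64.43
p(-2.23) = -29.95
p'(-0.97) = 2.98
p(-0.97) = 3.07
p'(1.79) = -30.79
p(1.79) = -14.62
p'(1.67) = -25.19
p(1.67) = -11.27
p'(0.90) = -5.44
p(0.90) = -1.06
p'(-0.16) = -2.72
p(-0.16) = 2.22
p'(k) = -5.68*k^3 + 1.08*k^2 + 0.56*k - 2.68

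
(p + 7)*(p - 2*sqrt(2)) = p^2 - 2*sqrt(2)*p + 7*p - 14*sqrt(2)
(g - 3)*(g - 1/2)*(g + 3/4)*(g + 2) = g^4 - 3*g^3/4 - 53*g^2/8 - 9*g/8 + 9/4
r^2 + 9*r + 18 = (r + 3)*(r + 6)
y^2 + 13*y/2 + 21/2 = (y + 3)*(y + 7/2)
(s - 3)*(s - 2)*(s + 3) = s^3 - 2*s^2 - 9*s + 18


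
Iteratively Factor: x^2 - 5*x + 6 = (x - 3)*(x - 2)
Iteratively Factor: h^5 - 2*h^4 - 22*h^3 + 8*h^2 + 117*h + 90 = (h + 3)*(h^4 - 5*h^3 - 7*h^2 + 29*h + 30) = (h - 3)*(h + 3)*(h^3 - 2*h^2 - 13*h - 10) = (h - 3)*(h + 2)*(h + 3)*(h^2 - 4*h - 5) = (h - 5)*(h - 3)*(h + 2)*(h + 3)*(h + 1)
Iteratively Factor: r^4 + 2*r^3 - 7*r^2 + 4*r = (r + 4)*(r^3 - 2*r^2 + r) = (r - 1)*(r + 4)*(r^2 - r) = r*(r - 1)*(r + 4)*(r - 1)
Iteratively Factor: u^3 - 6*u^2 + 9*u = (u - 3)*(u^2 - 3*u) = (u - 3)^2*(u)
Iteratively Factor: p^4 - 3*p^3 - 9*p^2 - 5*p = (p)*(p^3 - 3*p^2 - 9*p - 5) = p*(p + 1)*(p^2 - 4*p - 5) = p*(p - 5)*(p + 1)*(p + 1)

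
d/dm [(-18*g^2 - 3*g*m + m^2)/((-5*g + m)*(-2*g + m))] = 4*g*(-39*g^2 + 14*g*m - m^2)/(100*g^4 - 140*g^3*m + 69*g^2*m^2 - 14*g*m^3 + m^4)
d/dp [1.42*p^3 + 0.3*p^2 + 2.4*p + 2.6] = 4.26*p^2 + 0.6*p + 2.4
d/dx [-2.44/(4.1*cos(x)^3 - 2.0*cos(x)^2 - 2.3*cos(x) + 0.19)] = (-30.012*cos(x)^2 + 9.76*cos(x) + 5.612)*sin(x)/(4.1*cos(x)^3 - 2.0*cos(x)^2 - 2.3*cos(x) + 0.19)^2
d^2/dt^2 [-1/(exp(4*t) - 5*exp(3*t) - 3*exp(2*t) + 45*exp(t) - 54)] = (2*(4*exp(3*t) - 15*exp(2*t) - 6*exp(t) + 45)^2*exp(t) + (16*exp(3*t) - 45*exp(2*t) - 12*exp(t) + 45)*(-exp(4*t) + 5*exp(3*t) + 3*exp(2*t) - 45*exp(t) + 54))*exp(t)/(-exp(4*t) + 5*exp(3*t) + 3*exp(2*t) - 45*exp(t) + 54)^3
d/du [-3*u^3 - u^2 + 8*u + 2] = -9*u^2 - 2*u + 8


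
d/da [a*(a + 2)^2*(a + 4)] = 4*a^3 + 24*a^2 + 40*a + 16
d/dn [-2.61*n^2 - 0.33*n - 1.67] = -5.22*n - 0.33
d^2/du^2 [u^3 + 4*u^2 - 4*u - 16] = 6*u + 8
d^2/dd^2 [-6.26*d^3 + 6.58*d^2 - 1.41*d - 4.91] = 13.16 - 37.56*d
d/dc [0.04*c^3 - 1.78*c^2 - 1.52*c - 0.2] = 0.12*c^2 - 3.56*c - 1.52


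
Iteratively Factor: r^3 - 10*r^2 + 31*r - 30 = (r - 5)*(r^2 - 5*r + 6) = (r - 5)*(r - 3)*(r - 2)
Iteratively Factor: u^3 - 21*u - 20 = (u + 1)*(u^2 - u - 20) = (u - 5)*(u + 1)*(u + 4)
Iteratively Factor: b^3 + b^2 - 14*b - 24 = (b + 3)*(b^2 - 2*b - 8) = (b - 4)*(b + 3)*(b + 2)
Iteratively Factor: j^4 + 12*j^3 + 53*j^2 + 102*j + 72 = (j + 3)*(j^3 + 9*j^2 + 26*j + 24) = (j + 3)^2*(j^2 + 6*j + 8) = (j + 2)*(j + 3)^2*(j + 4)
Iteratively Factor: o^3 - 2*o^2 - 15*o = (o + 3)*(o^2 - 5*o) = (o - 5)*(o + 3)*(o)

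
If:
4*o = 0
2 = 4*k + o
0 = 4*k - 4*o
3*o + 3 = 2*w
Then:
No Solution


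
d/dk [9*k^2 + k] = 18*k + 1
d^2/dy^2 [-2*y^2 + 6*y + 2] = -4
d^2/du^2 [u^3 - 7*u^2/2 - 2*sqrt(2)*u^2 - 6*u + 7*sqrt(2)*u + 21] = 6*u - 7 - 4*sqrt(2)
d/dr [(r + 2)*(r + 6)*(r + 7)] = 3*r^2 + 30*r + 68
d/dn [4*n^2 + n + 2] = 8*n + 1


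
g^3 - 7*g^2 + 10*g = g*(g - 5)*(g - 2)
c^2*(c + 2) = c^3 + 2*c^2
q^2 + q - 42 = (q - 6)*(q + 7)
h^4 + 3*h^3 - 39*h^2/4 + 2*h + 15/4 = (h - 3/2)*(h - 1)*(h + 1/2)*(h + 5)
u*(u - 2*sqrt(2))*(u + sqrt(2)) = u^3 - sqrt(2)*u^2 - 4*u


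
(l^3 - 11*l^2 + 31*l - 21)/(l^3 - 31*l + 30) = (l^2 - 10*l + 21)/(l^2 + l - 30)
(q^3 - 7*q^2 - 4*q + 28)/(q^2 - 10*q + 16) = (q^2 - 5*q - 14)/(q - 8)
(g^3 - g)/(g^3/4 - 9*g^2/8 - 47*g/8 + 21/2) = 8*g*(g^2 - 1)/(2*g^3 - 9*g^2 - 47*g + 84)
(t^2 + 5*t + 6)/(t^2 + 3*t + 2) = (t + 3)/(t + 1)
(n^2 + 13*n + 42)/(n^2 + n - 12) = (n^2 + 13*n + 42)/(n^2 + n - 12)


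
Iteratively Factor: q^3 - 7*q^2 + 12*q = (q - 3)*(q^2 - 4*q) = (q - 4)*(q - 3)*(q)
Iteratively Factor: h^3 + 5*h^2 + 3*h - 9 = (h + 3)*(h^2 + 2*h - 3) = (h - 1)*(h + 3)*(h + 3)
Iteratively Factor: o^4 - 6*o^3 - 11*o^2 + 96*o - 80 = (o - 4)*(o^3 - 2*o^2 - 19*o + 20) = (o - 4)*(o - 1)*(o^2 - o - 20) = (o - 5)*(o - 4)*(o - 1)*(o + 4)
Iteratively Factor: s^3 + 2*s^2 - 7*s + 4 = (s - 1)*(s^2 + 3*s - 4) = (s - 1)^2*(s + 4)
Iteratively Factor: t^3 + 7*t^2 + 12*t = (t + 3)*(t^2 + 4*t) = (t + 3)*(t + 4)*(t)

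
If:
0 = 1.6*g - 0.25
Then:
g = 0.16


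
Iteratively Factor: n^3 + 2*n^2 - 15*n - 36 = (n + 3)*(n^2 - n - 12) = (n - 4)*(n + 3)*(n + 3)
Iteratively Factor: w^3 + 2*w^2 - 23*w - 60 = (w + 4)*(w^2 - 2*w - 15) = (w + 3)*(w + 4)*(w - 5)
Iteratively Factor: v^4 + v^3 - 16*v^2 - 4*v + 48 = (v + 2)*(v^3 - v^2 - 14*v + 24) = (v - 2)*(v + 2)*(v^2 + v - 12) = (v - 3)*(v - 2)*(v + 2)*(v + 4)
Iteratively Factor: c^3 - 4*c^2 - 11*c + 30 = (c + 3)*(c^2 - 7*c + 10) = (c - 5)*(c + 3)*(c - 2)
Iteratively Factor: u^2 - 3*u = (u - 3)*(u)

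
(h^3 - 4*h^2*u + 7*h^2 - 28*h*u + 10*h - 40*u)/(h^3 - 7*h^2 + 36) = (h^2 - 4*h*u + 5*h - 20*u)/(h^2 - 9*h + 18)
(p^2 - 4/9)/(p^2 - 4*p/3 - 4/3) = (p - 2/3)/(p - 2)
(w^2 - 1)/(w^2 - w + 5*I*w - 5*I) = (w + 1)/(w + 5*I)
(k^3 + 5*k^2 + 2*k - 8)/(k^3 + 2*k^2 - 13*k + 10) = (k^2 + 6*k + 8)/(k^2 + 3*k - 10)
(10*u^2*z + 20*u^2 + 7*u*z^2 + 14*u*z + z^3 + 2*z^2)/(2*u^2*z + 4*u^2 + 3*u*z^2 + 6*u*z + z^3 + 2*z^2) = (5*u + z)/(u + z)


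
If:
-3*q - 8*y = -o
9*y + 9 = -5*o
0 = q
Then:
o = -72/49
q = 0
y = -9/49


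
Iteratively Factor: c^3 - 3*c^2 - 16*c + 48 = (c - 3)*(c^2 - 16) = (c - 3)*(c + 4)*(c - 4)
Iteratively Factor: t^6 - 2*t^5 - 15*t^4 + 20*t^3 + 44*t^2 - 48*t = (t - 4)*(t^5 + 2*t^4 - 7*t^3 - 8*t^2 + 12*t) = (t - 4)*(t - 1)*(t^4 + 3*t^3 - 4*t^2 - 12*t) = (t - 4)*(t - 1)*(t + 2)*(t^3 + t^2 - 6*t) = t*(t - 4)*(t - 1)*(t + 2)*(t^2 + t - 6) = t*(t - 4)*(t - 1)*(t + 2)*(t + 3)*(t - 2)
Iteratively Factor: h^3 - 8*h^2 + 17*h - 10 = (h - 1)*(h^2 - 7*h + 10) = (h - 5)*(h - 1)*(h - 2)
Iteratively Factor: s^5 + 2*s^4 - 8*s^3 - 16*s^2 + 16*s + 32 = (s - 2)*(s^4 + 4*s^3 - 16*s - 16) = (s - 2)*(s + 2)*(s^3 + 2*s^2 - 4*s - 8) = (s - 2)*(s + 2)^2*(s^2 - 4) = (s - 2)*(s + 2)^3*(s - 2)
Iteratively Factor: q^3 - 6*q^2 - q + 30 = (q - 3)*(q^2 - 3*q - 10) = (q - 5)*(q - 3)*(q + 2)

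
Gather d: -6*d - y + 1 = -6*d - y + 1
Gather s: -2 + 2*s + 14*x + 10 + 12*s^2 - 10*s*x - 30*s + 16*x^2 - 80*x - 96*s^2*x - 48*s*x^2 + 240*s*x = s^2*(12 - 96*x) + s*(-48*x^2 + 230*x - 28) + 16*x^2 - 66*x + 8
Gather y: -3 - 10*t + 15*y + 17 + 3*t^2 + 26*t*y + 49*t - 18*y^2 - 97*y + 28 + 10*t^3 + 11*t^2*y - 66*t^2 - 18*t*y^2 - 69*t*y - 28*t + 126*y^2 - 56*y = 10*t^3 - 63*t^2 + 11*t + y^2*(108 - 18*t) + y*(11*t^2 - 43*t - 138) + 42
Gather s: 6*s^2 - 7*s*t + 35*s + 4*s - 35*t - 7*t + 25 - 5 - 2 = 6*s^2 + s*(39 - 7*t) - 42*t + 18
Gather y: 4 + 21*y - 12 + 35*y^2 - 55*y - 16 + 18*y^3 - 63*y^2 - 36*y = 18*y^3 - 28*y^2 - 70*y - 24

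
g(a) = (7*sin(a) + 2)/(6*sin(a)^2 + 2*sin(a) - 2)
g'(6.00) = -3.20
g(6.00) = -0.02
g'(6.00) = -3.20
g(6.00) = -0.02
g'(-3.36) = 14.88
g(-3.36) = -2.74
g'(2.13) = 2.26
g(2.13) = 1.98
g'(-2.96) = 3.15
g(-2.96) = -0.34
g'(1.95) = 1.12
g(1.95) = 1.69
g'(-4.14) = 2.39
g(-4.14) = 2.01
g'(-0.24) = -3.12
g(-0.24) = -0.16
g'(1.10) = -1.60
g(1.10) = 1.81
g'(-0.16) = -3.21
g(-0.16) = -0.41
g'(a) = (-12*sin(a)*cos(a) - 2*cos(a))*(7*sin(a) + 2)/(6*sin(a)^2 + 2*sin(a) - 2)^2 + 7*cos(a)/(6*sin(a)^2 + 2*sin(a) - 2)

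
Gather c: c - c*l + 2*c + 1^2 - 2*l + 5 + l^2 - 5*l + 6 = c*(3 - l) + l^2 - 7*l + 12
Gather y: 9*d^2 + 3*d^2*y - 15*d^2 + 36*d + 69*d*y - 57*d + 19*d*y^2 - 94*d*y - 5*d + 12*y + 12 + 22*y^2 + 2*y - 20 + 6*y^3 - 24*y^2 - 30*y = -6*d^2 - 26*d + 6*y^3 + y^2*(19*d - 2) + y*(3*d^2 - 25*d - 16) - 8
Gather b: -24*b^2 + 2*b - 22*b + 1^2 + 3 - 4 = -24*b^2 - 20*b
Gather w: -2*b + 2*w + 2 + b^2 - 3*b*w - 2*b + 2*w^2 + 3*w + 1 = b^2 - 4*b + 2*w^2 + w*(5 - 3*b) + 3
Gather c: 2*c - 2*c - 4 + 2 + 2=0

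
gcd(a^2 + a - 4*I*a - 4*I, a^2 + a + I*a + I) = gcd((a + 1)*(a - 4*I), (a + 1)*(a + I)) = a + 1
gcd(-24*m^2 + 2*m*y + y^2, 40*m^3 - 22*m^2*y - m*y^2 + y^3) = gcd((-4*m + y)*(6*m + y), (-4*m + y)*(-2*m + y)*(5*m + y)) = -4*m + y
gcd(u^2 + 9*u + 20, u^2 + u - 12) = u + 4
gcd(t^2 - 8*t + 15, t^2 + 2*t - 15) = t - 3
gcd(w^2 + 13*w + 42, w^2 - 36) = w + 6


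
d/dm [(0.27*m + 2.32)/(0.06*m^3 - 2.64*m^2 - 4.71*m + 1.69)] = (-0.0324*m^3 + 0.2952*m^2 + 12.2496*m + 11.3835)/(0.0036*m^6 - 0.3168*m^5 + 6.4044*m^4 + 25.0716*m^3 + 13.2609*m^2 - 15.9198*m + 2.8561)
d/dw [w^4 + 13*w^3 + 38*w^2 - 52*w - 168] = 4*w^3 + 39*w^2 + 76*w - 52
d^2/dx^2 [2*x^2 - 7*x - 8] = 4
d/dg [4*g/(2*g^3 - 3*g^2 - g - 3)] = 4*(-4*g^3 + 3*g^2 - 3)/(4*g^6 - 12*g^5 + 5*g^4 - 6*g^3 + 19*g^2 + 6*g + 9)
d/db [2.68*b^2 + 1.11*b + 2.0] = 5.36*b + 1.11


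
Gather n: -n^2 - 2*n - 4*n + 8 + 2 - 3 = -n^2 - 6*n + 7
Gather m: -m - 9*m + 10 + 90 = 100 - 10*m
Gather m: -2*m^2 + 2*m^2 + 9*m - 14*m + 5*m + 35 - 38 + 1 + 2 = 0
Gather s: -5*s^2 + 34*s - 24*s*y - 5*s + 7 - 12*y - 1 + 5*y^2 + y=-5*s^2 + s*(29 - 24*y) + 5*y^2 - 11*y + 6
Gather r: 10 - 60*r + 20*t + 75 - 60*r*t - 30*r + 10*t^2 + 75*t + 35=r*(-60*t - 90) + 10*t^2 + 95*t + 120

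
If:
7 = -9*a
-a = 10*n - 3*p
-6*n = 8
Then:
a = -7/9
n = -4/3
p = -127/27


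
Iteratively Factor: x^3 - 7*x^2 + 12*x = (x)*(x^2 - 7*x + 12) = x*(x - 3)*(x - 4)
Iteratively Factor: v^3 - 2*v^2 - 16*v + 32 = (v - 4)*(v^2 + 2*v - 8) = (v - 4)*(v - 2)*(v + 4)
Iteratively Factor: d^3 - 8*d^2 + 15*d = (d)*(d^2 - 8*d + 15) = d*(d - 3)*(d - 5)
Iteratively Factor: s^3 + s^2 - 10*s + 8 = (s - 1)*(s^2 + 2*s - 8) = (s - 1)*(s + 4)*(s - 2)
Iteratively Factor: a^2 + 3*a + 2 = (a + 2)*(a + 1)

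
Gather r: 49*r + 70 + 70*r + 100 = 119*r + 170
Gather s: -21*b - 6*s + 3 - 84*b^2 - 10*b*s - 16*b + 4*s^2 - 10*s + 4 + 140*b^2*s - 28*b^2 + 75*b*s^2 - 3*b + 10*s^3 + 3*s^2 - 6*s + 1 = -112*b^2 - 40*b + 10*s^3 + s^2*(75*b + 7) + s*(140*b^2 - 10*b - 22) + 8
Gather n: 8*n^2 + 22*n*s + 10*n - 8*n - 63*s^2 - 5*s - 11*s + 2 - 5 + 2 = 8*n^2 + n*(22*s + 2) - 63*s^2 - 16*s - 1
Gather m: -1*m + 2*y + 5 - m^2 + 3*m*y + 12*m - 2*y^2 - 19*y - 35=-m^2 + m*(3*y + 11) - 2*y^2 - 17*y - 30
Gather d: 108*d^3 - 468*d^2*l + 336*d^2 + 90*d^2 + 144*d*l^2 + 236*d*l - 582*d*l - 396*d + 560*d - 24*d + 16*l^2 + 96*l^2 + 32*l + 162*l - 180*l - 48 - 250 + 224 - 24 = 108*d^3 + d^2*(426 - 468*l) + d*(144*l^2 - 346*l + 140) + 112*l^2 + 14*l - 98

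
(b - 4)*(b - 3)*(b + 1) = b^3 - 6*b^2 + 5*b + 12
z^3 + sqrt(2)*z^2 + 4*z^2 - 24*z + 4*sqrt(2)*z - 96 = (z + 4)*(z - 3*sqrt(2))*(z + 4*sqrt(2))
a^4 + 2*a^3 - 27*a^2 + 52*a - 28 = (a - 2)^2*(a - 1)*(a + 7)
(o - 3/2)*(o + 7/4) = o^2 + o/4 - 21/8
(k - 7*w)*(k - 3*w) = k^2 - 10*k*w + 21*w^2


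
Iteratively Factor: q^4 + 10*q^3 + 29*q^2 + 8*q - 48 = (q - 1)*(q^3 + 11*q^2 + 40*q + 48) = (q - 1)*(q + 3)*(q^2 + 8*q + 16) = (q - 1)*(q + 3)*(q + 4)*(q + 4)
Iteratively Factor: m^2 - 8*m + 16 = (m - 4)*(m - 4)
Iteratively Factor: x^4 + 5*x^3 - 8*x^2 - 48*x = (x - 3)*(x^3 + 8*x^2 + 16*x) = (x - 3)*(x + 4)*(x^2 + 4*x) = x*(x - 3)*(x + 4)*(x + 4)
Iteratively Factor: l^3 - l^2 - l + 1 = (l - 1)*(l^2 - 1) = (l - 1)*(l + 1)*(l - 1)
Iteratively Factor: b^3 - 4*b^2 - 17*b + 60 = (b - 3)*(b^2 - b - 20) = (b - 3)*(b + 4)*(b - 5)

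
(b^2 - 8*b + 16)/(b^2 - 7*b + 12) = (b - 4)/(b - 3)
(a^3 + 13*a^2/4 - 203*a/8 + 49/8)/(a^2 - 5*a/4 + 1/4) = (2*a^2 + 7*a - 49)/(2*(a - 1))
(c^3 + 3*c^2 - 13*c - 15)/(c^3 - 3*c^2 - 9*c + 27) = (c^2 + 6*c + 5)/(c^2 - 9)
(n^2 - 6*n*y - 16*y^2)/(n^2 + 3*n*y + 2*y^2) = (n - 8*y)/(n + y)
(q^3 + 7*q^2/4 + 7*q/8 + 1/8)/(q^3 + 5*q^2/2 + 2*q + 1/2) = (q + 1/4)/(q + 1)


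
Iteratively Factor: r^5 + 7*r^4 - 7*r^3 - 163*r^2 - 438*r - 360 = (r - 5)*(r^4 + 12*r^3 + 53*r^2 + 102*r + 72) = (r - 5)*(r + 2)*(r^3 + 10*r^2 + 33*r + 36) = (r - 5)*(r + 2)*(r + 4)*(r^2 + 6*r + 9) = (r - 5)*(r + 2)*(r + 3)*(r + 4)*(r + 3)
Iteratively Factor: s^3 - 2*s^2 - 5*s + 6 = (s - 1)*(s^2 - s - 6) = (s - 3)*(s - 1)*(s + 2)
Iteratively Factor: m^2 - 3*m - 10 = (m - 5)*(m + 2)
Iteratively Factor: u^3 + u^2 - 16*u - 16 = (u - 4)*(u^2 + 5*u + 4) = (u - 4)*(u + 4)*(u + 1)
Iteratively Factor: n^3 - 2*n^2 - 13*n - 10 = (n + 2)*(n^2 - 4*n - 5) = (n + 1)*(n + 2)*(n - 5)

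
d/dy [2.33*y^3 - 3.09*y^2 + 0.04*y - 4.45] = 6.99*y^2 - 6.18*y + 0.04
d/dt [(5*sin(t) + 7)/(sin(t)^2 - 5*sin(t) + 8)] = (-5*sin(t)^2 - 14*sin(t) + 75)*cos(t)/(sin(t)^2 - 5*sin(t) + 8)^2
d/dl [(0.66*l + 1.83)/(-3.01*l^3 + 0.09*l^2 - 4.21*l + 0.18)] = (3.9732*l^3 + 16.4655*l^2 - 0.3294*l + 7.8231)/(9.0601*l^6 - 0.5418*l^5 + 25.3523*l^4 - 1.8414*l^3 + 17.7565*l^2 - 1.5156*l + 0.0324)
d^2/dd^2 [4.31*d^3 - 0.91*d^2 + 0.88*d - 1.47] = 25.86*d - 1.82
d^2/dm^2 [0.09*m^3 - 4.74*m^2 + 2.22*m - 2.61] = 0.54*m - 9.48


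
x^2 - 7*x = x*(x - 7)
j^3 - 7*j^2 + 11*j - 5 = (j - 5)*(j - 1)^2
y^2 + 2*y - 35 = (y - 5)*(y + 7)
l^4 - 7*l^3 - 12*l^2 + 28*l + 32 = (l - 8)*(l - 2)*(l + 1)*(l + 2)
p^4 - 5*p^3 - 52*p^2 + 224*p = p*(p - 8)*(p - 4)*(p + 7)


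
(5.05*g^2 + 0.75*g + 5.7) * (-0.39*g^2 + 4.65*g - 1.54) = -1.9695*g^4 + 23.19*g^3 - 6.5125*g^2 + 25.35*g - 8.778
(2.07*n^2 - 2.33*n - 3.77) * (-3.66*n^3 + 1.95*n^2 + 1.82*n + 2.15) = -7.5762*n^5 + 12.5643*n^4 + 13.0221*n^3 - 7.1416*n^2 - 11.8709*n - 8.1055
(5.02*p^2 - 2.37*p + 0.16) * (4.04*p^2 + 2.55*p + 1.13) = 20.2808*p^4 + 3.2262*p^3 + 0.275499999999999*p^2 - 2.2701*p + 0.1808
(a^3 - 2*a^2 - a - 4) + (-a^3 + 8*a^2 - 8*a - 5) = 6*a^2 - 9*a - 9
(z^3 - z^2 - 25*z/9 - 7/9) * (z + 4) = z^4 + 3*z^3 - 61*z^2/9 - 107*z/9 - 28/9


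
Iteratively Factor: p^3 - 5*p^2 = (p - 5)*(p^2) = p*(p - 5)*(p)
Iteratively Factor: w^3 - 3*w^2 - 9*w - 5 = (w - 5)*(w^2 + 2*w + 1) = (w - 5)*(w + 1)*(w + 1)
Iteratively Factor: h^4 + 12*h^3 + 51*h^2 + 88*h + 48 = (h + 4)*(h^3 + 8*h^2 + 19*h + 12) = (h + 3)*(h + 4)*(h^2 + 5*h + 4) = (h + 3)*(h + 4)^2*(h + 1)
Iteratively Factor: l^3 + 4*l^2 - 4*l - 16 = (l + 2)*(l^2 + 2*l - 8) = (l + 2)*(l + 4)*(l - 2)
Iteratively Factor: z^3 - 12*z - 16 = (z + 2)*(z^2 - 2*z - 8) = (z - 4)*(z + 2)*(z + 2)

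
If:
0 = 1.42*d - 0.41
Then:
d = 0.29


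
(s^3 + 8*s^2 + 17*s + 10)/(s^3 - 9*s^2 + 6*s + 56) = (s^2 + 6*s + 5)/(s^2 - 11*s + 28)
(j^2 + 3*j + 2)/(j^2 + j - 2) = (j + 1)/(j - 1)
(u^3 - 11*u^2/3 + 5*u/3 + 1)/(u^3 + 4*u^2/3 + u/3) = (u^2 - 4*u + 3)/(u*(u + 1))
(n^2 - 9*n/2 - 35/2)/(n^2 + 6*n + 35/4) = 2*(n - 7)/(2*n + 7)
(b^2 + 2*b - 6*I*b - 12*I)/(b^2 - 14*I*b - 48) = (b + 2)/(b - 8*I)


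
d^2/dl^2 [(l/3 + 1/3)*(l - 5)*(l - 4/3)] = 2*l - 32/9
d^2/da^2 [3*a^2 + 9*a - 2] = 6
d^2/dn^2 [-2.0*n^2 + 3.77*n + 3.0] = -4.00000000000000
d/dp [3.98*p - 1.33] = 3.98000000000000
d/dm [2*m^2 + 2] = 4*m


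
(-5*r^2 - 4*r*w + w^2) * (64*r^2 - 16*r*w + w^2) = -320*r^4 - 176*r^3*w + 123*r^2*w^2 - 20*r*w^3 + w^4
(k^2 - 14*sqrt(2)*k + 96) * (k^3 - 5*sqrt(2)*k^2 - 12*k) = k^5 - 19*sqrt(2)*k^4 + 224*k^3 - 312*sqrt(2)*k^2 - 1152*k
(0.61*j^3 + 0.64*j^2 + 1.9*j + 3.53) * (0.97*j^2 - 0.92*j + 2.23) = 0.5917*j^5 + 0.0596*j^4 + 2.6145*j^3 + 3.1033*j^2 + 0.9894*j + 7.8719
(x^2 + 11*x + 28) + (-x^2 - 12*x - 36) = -x - 8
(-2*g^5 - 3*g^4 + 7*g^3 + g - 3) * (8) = -16*g^5 - 24*g^4 + 56*g^3 + 8*g - 24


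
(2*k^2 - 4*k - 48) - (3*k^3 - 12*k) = -3*k^3 + 2*k^2 + 8*k - 48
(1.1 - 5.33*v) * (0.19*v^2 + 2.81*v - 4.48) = -1.0127*v^3 - 14.7683*v^2 + 26.9694*v - 4.928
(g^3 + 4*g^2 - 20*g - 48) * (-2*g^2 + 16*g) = -2*g^5 + 8*g^4 + 104*g^3 - 224*g^2 - 768*g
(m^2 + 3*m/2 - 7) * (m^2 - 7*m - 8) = m^4 - 11*m^3/2 - 51*m^2/2 + 37*m + 56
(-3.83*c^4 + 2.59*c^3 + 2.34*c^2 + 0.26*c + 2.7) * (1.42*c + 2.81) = -5.4386*c^5 - 7.0845*c^4 + 10.6007*c^3 + 6.9446*c^2 + 4.5646*c + 7.587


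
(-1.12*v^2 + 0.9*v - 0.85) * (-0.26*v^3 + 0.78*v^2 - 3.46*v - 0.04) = 0.2912*v^5 - 1.1076*v^4 + 4.7982*v^3 - 3.7322*v^2 + 2.905*v + 0.034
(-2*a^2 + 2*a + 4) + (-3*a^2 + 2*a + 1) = -5*a^2 + 4*a + 5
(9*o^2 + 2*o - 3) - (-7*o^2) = 16*o^2 + 2*o - 3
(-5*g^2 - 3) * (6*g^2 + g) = -30*g^4 - 5*g^3 - 18*g^2 - 3*g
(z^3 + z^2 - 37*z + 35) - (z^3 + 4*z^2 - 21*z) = -3*z^2 - 16*z + 35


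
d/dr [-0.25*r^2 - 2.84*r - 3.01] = -0.5*r - 2.84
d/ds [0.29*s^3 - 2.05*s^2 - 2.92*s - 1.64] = 0.87*s^2 - 4.1*s - 2.92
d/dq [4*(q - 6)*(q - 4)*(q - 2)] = 12*q^2 - 96*q + 176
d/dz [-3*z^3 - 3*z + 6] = -9*z^2 - 3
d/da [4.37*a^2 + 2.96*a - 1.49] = 8.74*a + 2.96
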